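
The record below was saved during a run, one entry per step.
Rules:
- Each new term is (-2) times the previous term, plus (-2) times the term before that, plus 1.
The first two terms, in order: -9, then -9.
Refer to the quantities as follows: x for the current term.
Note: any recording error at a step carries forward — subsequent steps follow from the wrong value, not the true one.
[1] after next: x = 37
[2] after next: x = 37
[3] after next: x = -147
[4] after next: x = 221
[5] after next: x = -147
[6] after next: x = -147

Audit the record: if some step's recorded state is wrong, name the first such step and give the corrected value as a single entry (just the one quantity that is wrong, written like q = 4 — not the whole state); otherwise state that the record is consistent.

step 2, x = -55

Recomputing the run from the initial state:
step 1: x = 37
step 2: x = -55
step 3: x = 37
step 4: x = 37
step 5: x = -147
step 6: x = 221
The first disagreement with the record is at step 2, where the value should be x = -55.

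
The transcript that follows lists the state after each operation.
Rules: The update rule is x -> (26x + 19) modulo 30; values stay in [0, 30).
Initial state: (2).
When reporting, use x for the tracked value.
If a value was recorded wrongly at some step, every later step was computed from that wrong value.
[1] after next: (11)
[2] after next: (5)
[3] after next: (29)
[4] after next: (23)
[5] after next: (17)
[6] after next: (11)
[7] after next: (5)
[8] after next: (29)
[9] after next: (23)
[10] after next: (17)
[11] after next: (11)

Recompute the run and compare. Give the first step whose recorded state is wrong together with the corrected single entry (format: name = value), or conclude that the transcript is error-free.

Recomputing the run from the initial state:
step 1: x = 11
step 2: x = 5
step 3: x = 29
step 4: x = 23
step 5: x = 17
step 6: x = 11
step 7: x = 5
step 8: x = 29
step 9: x = 23
step 10: x = 17
step 11: x = 11
This matches the transcript at every step.

no error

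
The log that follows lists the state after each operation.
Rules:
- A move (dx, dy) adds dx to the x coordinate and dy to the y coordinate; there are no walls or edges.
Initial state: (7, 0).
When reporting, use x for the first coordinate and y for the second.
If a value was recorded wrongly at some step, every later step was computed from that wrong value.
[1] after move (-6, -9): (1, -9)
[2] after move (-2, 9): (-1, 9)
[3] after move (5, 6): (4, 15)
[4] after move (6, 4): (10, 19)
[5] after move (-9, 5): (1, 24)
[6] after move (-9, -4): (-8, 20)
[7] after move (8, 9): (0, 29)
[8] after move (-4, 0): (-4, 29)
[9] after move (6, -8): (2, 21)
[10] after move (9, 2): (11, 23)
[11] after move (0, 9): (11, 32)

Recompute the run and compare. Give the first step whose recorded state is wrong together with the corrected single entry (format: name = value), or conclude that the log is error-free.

step 1: x = 7 + (-6) = 1, y = 0 + (-9) = -9 -> consistent with the log
step 2: x = 1 + (-2) = -1, y = -9 + (9) = 0 -> not what was recorded
So the first discrepancy is step 2, where the right value is y = 0.

step 2, y = 0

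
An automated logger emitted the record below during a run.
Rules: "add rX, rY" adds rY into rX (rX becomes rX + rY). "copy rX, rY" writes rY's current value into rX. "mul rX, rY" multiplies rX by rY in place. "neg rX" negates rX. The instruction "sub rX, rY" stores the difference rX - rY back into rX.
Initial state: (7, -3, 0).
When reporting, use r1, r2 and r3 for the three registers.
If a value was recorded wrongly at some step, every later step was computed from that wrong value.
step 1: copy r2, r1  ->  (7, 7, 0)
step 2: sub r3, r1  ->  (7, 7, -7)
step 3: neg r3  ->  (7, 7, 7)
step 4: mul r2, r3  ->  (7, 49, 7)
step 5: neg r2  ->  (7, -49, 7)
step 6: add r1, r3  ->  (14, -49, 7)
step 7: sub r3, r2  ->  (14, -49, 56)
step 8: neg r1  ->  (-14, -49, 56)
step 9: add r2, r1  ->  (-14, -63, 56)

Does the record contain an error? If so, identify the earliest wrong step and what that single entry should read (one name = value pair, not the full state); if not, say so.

no error

step 1: r2 = 7 -> no discrepancy
step 2: r3 = 0 - 7 = -7 -> agrees with the record
step 3: r3 = -(-7) = 7 -> in agreement
step 4: r2 = 7 * 7 = 49 -> consistent with the record
step 5: r2 = -(49) = -49 -> verified
step 6: r1 = 7 + 7 = 14 -> in agreement
step 7: r3 = 7 - -49 = 56 -> in agreement
step 8: r1 = -(14) = -14 -> agrees with the record
step 9: r2 = -49 + -14 = -63 -> in agreement
All steps check out; nothing to correct.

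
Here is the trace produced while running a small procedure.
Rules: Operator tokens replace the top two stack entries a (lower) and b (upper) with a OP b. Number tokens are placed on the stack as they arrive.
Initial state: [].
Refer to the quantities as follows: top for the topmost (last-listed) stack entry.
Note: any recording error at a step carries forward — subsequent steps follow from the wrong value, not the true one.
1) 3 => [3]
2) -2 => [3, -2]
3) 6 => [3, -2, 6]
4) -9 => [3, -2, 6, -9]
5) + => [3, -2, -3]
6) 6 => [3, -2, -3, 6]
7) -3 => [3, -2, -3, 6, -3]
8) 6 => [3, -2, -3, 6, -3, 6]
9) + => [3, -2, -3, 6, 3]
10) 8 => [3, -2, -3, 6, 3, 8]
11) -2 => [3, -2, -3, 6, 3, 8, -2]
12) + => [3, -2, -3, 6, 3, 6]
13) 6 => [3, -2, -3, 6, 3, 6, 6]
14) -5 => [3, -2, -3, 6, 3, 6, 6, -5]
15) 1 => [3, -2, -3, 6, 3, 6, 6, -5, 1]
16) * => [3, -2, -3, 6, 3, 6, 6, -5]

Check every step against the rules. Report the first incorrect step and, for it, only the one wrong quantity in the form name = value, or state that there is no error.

1. push 3: top = 3 (no discrepancy)
2. push -2: top = -2 (no discrepancy)
3. push 6: top = 6 (in agreement)
4. push -9: top = -9 (consistent with the trace)
5. 6 + -9 = -3 (same as recorded)
6. push 6: top = 6 (exactly as logged)
7. push -3: top = -3 (consistent with the trace)
8. push 6: top = 6 (no discrepancy)
9. -3 + 6 = 3 (agrees with the trace)
10. push 8: top = 8 (no discrepancy)
11. push -2: top = -2 (confirmed correct)
12. 8 + -2 = 6 (checks out)
13. push 6: top = 6 (confirmed correct)
14. push -5: top = -5 (in agreement)
15. push 1: top = 1 (matches)
16. -5 * 1 = -5 (same as recorded)
The whole run recomputes cleanly — no discrepancies.

no error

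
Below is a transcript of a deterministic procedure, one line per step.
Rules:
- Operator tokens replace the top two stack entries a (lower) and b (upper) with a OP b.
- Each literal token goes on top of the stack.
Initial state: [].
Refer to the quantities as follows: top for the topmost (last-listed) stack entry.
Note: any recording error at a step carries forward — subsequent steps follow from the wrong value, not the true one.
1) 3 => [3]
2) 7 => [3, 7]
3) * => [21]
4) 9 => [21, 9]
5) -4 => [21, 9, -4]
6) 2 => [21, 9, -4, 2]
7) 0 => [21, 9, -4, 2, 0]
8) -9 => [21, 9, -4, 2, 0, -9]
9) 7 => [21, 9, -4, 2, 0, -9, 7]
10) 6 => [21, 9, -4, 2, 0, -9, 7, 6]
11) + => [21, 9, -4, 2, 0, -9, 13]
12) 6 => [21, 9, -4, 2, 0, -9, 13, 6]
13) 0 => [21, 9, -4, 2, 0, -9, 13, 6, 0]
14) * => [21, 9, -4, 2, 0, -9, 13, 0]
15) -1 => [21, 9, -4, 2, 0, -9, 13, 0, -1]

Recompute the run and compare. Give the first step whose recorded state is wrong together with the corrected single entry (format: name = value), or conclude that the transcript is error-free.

Recomputing the run from the initial state:
step 1: [3]
step 2: [3, 7]
step 3: [21]
step 4: [21, 9]
step 5: [21, 9, -4]
step 6: [21, 9, -4, 2]
step 7: [21, 9, -4, 2, 0]
step 8: [21, 9, -4, 2, 0, -9]
step 9: [21, 9, -4, 2, 0, -9, 7]
step 10: [21, 9, -4, 2, 0, -9, 7, 6]
step 11: [21, 9, -4, 2, 0, -9, 13]
step 12: [21, 9, -4, 2, 0, -9, 13, 6]
step 13: [21, 9, -4, 2, 0, -9, 13, 6, 0]
step 14: [21, 9, -4, 2, 0, -9, 13, 0]
step 15: [21, 9, -4, 2, 0, -9, 13, 0, -1]
This matches the transcript at every step.

no error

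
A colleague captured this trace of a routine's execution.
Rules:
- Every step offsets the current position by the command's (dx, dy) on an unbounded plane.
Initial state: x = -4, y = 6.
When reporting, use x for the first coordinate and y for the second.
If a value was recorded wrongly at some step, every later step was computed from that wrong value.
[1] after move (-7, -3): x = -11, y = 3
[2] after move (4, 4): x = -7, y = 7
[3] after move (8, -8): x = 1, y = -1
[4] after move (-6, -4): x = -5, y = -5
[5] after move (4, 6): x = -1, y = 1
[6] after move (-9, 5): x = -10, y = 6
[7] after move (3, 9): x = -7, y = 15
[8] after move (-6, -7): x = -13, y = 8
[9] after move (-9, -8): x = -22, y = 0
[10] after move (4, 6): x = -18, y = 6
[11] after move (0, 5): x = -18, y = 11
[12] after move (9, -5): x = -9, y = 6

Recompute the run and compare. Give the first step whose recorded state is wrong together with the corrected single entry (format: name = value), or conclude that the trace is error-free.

Step 1: x = -4 + (-7) = -11, y = 6 + (-3) = 3 — consistent with the trace.
Step 2: x = -11 + (4) = -7, y = 3 + (4) = 7 — same as recorded.
Step 3: x = -7 + (8) = 1, y = 7 + (-8) = -1 — verified.
Step 4: x = 1 + (-6) = -5, y = -1 + (-4) = -5 — agrees with the trace.
Step 5: x = -5 + (4) = -1, y = -5 + (6) = 1 — exactly as logged.
Step 6: x = -1 + (-9) = -10, y = 1 + (5) = 6 — no discrepancy.
Step 7: x = -10 + (3) = -7, y = 6 + (9) = 15 — no discrepancy.
Step 8: x = -7 + (-6) = -13, y = 15 + (-7) = 8 — confirmed correct.
Step 9: x = -13 + (-9) = -22, y = 8 + (-8) = 0 — verified.
Step 10: x = -22 + (4) = -18, y = 0 + (6) = 6 — consistent with the trace.
Step 11: x = -18 + (0) = -18, y = 6 + (5) = 11 — exactly as logged.
Step 12: x = -18 + (9) = -9, y = 11 + (-5) = 6 — checks out.
Nothing is out of place; the run is error-free.

no error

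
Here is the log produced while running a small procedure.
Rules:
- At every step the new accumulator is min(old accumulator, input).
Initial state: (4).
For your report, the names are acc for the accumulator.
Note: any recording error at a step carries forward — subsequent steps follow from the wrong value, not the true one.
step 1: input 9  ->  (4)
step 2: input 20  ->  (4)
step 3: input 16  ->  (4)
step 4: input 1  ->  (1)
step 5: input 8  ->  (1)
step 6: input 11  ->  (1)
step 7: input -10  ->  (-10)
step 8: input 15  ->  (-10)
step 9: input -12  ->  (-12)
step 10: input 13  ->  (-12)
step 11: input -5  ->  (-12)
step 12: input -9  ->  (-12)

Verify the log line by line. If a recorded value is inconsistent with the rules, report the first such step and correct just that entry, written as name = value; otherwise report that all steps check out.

Recomputing the run from the initial state:
step 1: acc = 4
step 2: acc = 4
step 3: acc = 4
step 4: acc = 1
step 5: acc = 1
step 6: acc = 1
step 7: acc = -10
step 8: acc = -10
step 9: acc = -12
step 10: acc = -12
step 11: acc = -12
step 12: acc = -12
This matches the log at every step.

no error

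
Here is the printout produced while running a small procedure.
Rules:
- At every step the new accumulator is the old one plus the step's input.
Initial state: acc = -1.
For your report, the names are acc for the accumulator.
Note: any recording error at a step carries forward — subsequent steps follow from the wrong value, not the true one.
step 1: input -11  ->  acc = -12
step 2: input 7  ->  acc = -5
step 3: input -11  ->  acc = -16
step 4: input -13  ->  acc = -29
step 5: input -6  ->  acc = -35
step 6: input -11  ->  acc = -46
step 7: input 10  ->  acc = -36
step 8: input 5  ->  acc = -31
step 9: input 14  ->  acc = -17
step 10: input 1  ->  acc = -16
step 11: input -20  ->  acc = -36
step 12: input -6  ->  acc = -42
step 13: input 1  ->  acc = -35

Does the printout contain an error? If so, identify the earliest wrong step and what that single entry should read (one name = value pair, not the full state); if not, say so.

1. acc = -1 + -11 = -12 (consistent with the printout)
2. acc = -12 + 7 = -5 (in agreement)
3. acc = -5 + -11 = -16 (in agreement)
4. acc = -16 + -13 = -29 (no discrepancy)
5. acc = -29 + -6 = -35 (agrees with the printout)
6. acc = -35 + -11 = -46 (confirmed correct)
7. acc = -46 + 10 = -36 (consistent with the printout)
8. acc = -36 + 5 = -31 (confirmed correct)
9. acc = -31 + 14 = -17 (confirmed correct)
10. acc = -17 + 1 = -16 (consistent with the printout)
11. acc = -16 + -20 = -36 (checks out)
12. acc = -36 + -6 = -42 (agrees with the printout)
13. acc = -42 + 1 = -41 (the printout disagrees here)
First deviation found at step 13; the corrected entry is acc = -41.

step 13, acc = -41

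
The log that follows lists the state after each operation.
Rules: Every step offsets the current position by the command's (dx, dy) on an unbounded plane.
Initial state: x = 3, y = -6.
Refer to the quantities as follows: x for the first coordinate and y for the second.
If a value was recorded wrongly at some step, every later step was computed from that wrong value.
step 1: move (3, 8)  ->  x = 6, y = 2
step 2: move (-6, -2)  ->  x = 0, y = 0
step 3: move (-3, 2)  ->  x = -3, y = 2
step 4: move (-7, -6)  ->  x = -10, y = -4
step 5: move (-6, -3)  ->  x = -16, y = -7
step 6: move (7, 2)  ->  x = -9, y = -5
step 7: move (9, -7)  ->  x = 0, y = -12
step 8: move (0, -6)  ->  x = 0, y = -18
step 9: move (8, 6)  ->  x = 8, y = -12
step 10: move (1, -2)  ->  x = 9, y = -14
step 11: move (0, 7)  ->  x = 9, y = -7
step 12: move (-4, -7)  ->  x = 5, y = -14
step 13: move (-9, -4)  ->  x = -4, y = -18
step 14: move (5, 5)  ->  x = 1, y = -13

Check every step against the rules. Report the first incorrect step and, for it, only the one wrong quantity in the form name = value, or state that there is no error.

Step 1: x = 3 + (3) = 6, y = -6 + (8) = 2 — agrees with the log.
Step 2: x = 6 + (-6) = 0, y = 2 + (-2) = 0 — checks out.
Step 3: x = 0 + (-3) = -3, y = 0 + (2) = 2 — matches.
Step 4: x = -3 + (-7) = -10, y = 2 + (-6) = -4 — confirmed correct.
Step 5: x = -10 + (-6) = -16, y = -4 + (-3) = -7 — confirmed correct.
Step 6: x = -16 + (7) = -9, y = -7 + (2) = -5 — same as recorded.
Step 7: x = -9 + (9) = 0, y = -5 + (-7) = -12 — consistent with the log.
Step 8: x = 0 + (0) = 0, y = -12 + (-6) = -18 — verified.
Step 9: x = 0 + (8) = 8, y = -18 + (6) = -12 — confirmed correct.
Step 10: x = 8 + (1) = 9, y = -12 + (-2) = -14 — matches.
Step 11: x = 9 + (0) = 9, y = -14 + (7) = -7 — exactly as logged.
Step 12: x = 9 + (-4) = 5, y = -7 + (-7) = -14 — consistent with the log.
Step 13: x = 5 + (-9) = -4, y = -14 + (-4) = -18 — confirmed correct.
Step 14: x = -4 + (5) = 1, y = -18 + (5) = -13 — agrees with the log.
Every step is consistent.

no error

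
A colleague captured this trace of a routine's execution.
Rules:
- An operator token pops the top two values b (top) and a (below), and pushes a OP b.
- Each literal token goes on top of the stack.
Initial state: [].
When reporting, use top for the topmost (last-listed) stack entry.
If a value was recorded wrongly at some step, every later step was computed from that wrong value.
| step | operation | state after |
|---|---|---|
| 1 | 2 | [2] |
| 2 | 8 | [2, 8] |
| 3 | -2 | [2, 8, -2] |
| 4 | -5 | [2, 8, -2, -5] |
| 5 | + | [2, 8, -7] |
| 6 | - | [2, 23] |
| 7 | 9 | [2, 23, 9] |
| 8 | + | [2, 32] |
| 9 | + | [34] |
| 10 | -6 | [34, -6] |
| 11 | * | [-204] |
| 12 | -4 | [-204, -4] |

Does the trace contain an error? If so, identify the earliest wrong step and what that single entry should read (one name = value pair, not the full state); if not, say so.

Recomputing the run from the initial state:
step 1: [2]
step 2: [2, 8]
step 3: [2, 8, -2]
step 4: [2, 8, -2, -5]
step 5: [2, 8, -7]
step 6: [2, 15]
step 7: [2, 15, 9]
step 8: [2, 24]
step 9: [26]
step 10: [26, -6]
step 11: [-156]
step 12: [-156, -4]
The first disagreement with the trace is at step 6, where the value should be top = 15.

step 6, top = 15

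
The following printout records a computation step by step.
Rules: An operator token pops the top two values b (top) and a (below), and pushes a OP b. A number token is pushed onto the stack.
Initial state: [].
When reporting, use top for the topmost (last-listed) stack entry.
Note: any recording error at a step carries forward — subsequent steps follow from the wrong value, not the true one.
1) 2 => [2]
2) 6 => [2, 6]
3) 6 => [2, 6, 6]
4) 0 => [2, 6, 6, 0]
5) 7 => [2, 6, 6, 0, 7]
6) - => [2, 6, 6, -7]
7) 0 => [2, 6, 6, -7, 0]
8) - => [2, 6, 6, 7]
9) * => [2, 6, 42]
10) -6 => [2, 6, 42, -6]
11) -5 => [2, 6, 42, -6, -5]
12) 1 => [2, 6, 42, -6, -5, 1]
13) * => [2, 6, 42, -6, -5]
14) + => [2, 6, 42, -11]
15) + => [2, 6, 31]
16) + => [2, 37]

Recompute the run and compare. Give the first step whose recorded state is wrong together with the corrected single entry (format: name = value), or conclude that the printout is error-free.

step 8, top = -7

step 1: push 2: top = 2 -> in agreement
step 2: push 6: top = 6 -> confirmed correct
step 3: push 6: top = 6 -> verified
step 4: push 0: top = 0 -> consistent with the printout
step 5: push 7: top = 7 -> no discrepancy
step 6: 0 - 7 = -7 -> checks out
step 7: push 0: top = 0 -> no discrepancy
step 8: -7 - 0 = -7 -> the printout disagrees here
Conclusion: step 8 carries the first error; the entry should be top = -7.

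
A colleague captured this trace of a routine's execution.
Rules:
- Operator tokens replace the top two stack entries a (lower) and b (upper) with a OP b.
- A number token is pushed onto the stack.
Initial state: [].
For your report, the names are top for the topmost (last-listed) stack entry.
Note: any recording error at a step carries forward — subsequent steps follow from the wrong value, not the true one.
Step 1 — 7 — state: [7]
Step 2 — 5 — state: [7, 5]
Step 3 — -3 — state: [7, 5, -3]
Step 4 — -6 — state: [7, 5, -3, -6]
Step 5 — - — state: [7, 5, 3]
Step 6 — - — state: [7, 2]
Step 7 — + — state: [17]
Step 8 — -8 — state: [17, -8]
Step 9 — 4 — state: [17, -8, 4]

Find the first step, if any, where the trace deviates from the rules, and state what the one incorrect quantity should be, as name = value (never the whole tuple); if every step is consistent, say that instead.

step 1: push 7: top = 7 -> matches
step 2: push 5: top = 5 -> confirmed correct
step 3: push -3: top = -3 -> exactly as logged
step 4: push -6: top = -6 -> agrees with the trace
step 5: -3 - -6 = 3 -> agrees with the trace
step 6: 5 - 3 = 2 -> same as recorded
step 7: 7 + 2 = 9 -> a discrepancy with the trace
The audit stops at step 7: the recorded entry is wrong and should be top = 9.

step 7, top = 9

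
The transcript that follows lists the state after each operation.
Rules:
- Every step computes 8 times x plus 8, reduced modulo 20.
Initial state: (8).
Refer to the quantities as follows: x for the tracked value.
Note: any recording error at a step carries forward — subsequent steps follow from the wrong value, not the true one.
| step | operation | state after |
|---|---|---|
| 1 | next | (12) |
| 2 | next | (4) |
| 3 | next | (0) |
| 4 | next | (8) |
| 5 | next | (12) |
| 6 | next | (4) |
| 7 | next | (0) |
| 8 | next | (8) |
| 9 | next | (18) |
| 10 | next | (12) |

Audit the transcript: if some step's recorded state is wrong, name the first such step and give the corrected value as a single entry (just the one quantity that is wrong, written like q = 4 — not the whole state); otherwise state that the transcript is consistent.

step 9, x = 12

1. x = (8*8 + 8) mod 20 = 12 (same as recorded)
2. x = (8*12 + 8) mod 20 = 4 (in agreement)
3. x = (8*4 + 8) mod 20 = 0 (matches)
4. x = (8*0 + 8) mod 20 = 8 (agrees with the transcript)
5. x = (8*8 + 8) mod 20 = 12 (exactly as logged)
6. x = (8*12 + 8) mod 20 = 4 (matches)
7. x = (8*4 + 8) mod 20 = 0 (agrees with the transcript)
8. x = (8*0 + 8) mod 20 = 8 (exactly as logged)
9. x = (8*8 + 8) mod 20 = 12 (not what was recorded)
First incorrect step: 9; the correct value is x = 12.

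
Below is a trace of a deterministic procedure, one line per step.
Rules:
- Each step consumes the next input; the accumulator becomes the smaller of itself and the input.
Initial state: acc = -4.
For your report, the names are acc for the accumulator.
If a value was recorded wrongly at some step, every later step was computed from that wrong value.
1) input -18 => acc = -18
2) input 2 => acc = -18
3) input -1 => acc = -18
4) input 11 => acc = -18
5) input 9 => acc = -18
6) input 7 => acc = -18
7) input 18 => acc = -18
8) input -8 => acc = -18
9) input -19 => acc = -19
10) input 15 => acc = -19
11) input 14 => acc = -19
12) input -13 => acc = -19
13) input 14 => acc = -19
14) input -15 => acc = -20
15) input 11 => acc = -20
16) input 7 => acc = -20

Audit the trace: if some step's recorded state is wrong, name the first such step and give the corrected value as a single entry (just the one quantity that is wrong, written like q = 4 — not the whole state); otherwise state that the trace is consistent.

Recomputing the run from the initial state:
step 1: acc = -18
step 2: acc = -18
step 3: acc = -18
step 4: acc = -18
step 5: acc = -18
step 6: acc = -18
step 7: acc = -18
step 8: acc = -18
step 9: acc = -19
step 10: acc = -19
step 11: acc = -19
step 12: acc = -19
step 13: acc = -19
step 14: acc = -19
step 15: acc = -19
step 16: acc = -19
The first disagreement with the trace is at step 14, where the value should be acc = -19.

step 14, acc = -19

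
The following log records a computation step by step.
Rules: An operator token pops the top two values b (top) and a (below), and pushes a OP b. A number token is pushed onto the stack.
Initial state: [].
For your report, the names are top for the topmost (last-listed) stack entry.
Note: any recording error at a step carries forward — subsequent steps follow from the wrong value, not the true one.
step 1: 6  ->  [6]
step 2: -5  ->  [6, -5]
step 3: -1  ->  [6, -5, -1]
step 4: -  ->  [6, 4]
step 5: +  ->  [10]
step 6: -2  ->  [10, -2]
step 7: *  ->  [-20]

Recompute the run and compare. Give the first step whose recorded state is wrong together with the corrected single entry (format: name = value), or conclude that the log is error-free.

step 4, top = -4

1. push 6: top = 6 (same as recorded)
2. push -5: top = -5 (confirmed correct)
3. push -1: top = -1 (same as recorded)
4. -5 - -1 = -4 (a discrepancy with the log)
First deviation found at step 4; the corrected entry is top = -4.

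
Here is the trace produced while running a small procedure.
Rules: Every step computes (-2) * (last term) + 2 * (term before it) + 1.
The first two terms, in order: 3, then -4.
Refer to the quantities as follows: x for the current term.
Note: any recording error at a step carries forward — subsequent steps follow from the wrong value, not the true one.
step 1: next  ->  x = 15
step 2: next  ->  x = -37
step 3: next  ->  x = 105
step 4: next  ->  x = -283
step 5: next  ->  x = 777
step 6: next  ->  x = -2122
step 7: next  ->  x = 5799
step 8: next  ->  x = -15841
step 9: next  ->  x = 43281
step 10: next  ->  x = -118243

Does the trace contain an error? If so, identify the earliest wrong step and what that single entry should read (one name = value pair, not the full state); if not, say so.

step 1: x = -2*(-4) + (2)*(3) + (1) = 15 -> in agreement
step 2: x = -2*(15) + (2)*(-4) + (1) = -37 -> same as recorded
step 3: x = -2*(-37) + (2)*(15) + (1) = 105 -> same as recorded
step 4: x = -2*(105) + (2)*(-37) + (1) = -283 -> same as recorded
step 5: x = -2*(-283) + (2)*(105) + (1) = 777 -> agrees with the trace
step 6: x = -2*(777) + (2)*(-283) + (1) = -2119 -> the trace has a different value
So the first discrepancy is step 6, where the right value is x = -2119.

step 6, x = -2119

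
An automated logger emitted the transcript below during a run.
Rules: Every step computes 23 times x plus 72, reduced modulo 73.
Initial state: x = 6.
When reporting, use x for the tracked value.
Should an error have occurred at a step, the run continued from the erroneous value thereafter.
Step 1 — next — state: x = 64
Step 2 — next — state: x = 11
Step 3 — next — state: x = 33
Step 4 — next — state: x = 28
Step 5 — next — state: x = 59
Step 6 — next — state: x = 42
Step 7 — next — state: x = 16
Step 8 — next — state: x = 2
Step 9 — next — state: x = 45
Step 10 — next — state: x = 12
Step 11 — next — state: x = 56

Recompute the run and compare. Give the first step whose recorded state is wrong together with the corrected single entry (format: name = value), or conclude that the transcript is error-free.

step 1: x = (23*6 + 72) mod 73 = 64 -> checks out
step 2: x = (23*64 + 72) mod 73 = 11 -> matches
step 3: x = (23*11 + 72) mod 73 = 33 -> in agreement
step 4: x = (23*33 + 72) mod 73 = 28 -> matches
step 5: x = (23*28 + 72) mod 73 = 59 -> matches
step 6: x = (23*59 + 72) mod 73 = 42 -> consistent with the transcript
step 7: x = (23*42 + 72) mod 73 = 16 -> consistent with the transcript
step 8: x = (23*16 + 72) mod 73 = 2 -> same as recorded
step 9: x = (23*2 + 72) mod 73 = 45 -> agrees with the transcript
step 10: x = (23*45 + 72) mod 73 = 12 -> checks out
step 11: x = (23*12 + 72) mod 73 = 56 -> agrees with the transcript
Each recorded entry agrees with the recomputation.

no error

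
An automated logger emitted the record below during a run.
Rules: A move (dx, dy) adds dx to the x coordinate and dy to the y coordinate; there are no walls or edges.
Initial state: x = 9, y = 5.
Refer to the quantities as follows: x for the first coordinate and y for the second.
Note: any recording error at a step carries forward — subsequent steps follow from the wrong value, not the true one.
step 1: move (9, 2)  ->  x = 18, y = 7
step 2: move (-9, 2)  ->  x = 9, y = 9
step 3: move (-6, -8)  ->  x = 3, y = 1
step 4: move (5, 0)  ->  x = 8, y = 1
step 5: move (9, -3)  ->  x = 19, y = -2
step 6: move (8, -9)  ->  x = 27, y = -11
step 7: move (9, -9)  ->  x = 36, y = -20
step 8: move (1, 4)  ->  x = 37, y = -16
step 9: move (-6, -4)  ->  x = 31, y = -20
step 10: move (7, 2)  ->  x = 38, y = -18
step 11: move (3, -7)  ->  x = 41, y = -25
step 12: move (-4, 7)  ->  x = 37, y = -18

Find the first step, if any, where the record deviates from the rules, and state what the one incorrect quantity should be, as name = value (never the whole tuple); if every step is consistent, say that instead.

step 5, x = 17

step 1: x = 9 + (9) = 18, y = 5 + (2) = 7 -> same as recorded
step 2: x = 18 + (-9) = 9, y = 7 + (2) = 9 -> same as recorded
step 3: x = 9 + (-6) = 3, y = 9 + (-8) = 1 -> same as recorded
step 4: x = 3 + (5) = 8, y = 1 + (0) = 1 -> consistent with the record
step 5: x = 8 + (9) = 17, y = 1 + (-3) = -2 -> first mismatch against the record
First deviation found at step 5; the corrected entry is x = 17.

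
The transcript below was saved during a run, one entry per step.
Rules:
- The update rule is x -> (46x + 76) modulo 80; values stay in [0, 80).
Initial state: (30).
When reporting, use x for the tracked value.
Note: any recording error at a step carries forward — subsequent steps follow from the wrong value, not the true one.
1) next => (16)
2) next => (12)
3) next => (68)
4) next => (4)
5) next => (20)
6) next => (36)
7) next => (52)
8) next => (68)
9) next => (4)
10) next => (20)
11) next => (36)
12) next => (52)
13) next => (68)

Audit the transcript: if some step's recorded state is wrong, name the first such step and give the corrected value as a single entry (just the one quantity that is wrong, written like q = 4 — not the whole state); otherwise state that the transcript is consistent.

1. x = (46*30 + 76) mod 80 = 16 (verified)
2. x = (46*16 + 76) mod 80 = 12 (same as recorded)
3. x = (46*12 + 76) mod 80 = 68 (matches)
4. x = (46*68 + 76) mod 80 = 4 (verified)
5. x = (46*4 + 76) mod 80 = 20 (confirmed correct)
6. x = (46*20 + 76) mod 80 = 36 (confirmed correct)
7. x = (46*36 + 76) mod 80 = 52 (same as recorded)
8. x = (46*52 + 76) mod 80 = 68 (agrees with the transcript)
9. x = (46*68 + 76) mod 80 = 4 (consistent with the transcript)
10. x = (46*4 + 76) mod 80 = 20 (confirmed correct)
11. x = (46*20 + 76) mod 80 = 36 (exactly as logged)
12. x = (46*36 + 76) mod 80 = 52 (confirmed correct)
13. x = (46*52 + 76) mod 80 = 68 (agrees with the transcript)
The whole run recomputes cleanly — no discrepancies.

no error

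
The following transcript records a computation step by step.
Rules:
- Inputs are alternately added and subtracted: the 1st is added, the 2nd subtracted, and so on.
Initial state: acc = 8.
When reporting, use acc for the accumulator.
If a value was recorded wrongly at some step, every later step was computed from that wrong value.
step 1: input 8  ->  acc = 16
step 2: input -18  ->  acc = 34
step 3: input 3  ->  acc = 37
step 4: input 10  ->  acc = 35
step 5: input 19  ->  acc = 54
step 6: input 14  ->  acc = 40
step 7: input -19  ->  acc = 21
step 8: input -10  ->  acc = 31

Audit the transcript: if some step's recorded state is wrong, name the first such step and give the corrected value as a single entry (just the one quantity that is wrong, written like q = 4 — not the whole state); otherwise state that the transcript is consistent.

step 4, acc = 27

step 1: acc = 8 + 8 = 16 -> agrees with the transcript
step 2: acc = 16 - -18 = 34 -> exactly as logged
step 3: acc = 34 + 3 = 37 -> consistent with the transcript
step 4: acc = 37 - 10 = 27 -> not what was recorded
First incorrect step: 4; the correct value is acc = 27.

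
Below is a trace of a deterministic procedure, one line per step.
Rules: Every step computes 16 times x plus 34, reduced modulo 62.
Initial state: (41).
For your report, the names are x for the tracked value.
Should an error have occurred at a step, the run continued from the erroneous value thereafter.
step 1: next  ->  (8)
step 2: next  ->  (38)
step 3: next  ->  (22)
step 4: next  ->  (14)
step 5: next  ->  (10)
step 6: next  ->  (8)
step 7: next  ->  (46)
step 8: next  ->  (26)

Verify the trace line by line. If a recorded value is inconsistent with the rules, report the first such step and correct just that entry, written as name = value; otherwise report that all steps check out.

Recomputing the run from the initial state:
step 1: x = 8
step 2: x = 38
step 3: x = 22
step 4: x = 14
step 5: x = 10
step 6: x = 8
step 7: x = 38
step 8: x = 22
The first disagreement with the trace is at step 7, where the value should be x = 38.

step 7, x = 38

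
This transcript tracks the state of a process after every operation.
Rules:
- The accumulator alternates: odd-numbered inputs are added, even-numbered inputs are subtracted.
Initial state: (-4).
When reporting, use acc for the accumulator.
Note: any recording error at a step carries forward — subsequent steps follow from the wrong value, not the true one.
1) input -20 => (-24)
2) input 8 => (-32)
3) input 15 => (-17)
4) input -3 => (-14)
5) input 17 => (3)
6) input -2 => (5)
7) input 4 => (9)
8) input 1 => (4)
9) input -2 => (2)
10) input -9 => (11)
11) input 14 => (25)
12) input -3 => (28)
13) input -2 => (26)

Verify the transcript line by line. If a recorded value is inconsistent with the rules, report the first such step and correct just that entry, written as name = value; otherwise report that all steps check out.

step 8, acc = 8

Recomputing the run from the initial state:
step 1: acc = -24
step 2: acc = -32
step 3: acc = -17
step 4: acc = -14
step 5: acc = 3
step 6: acc = 5
step 7: acc = 9
step 8: acc = 8
step 9: acc = 6
step 10: acc = 15
step 11: acc = 29
step 12: acc = 32
step 13: acc = 30
The first disagreement with the transcript is at step 8, where the value should be acc = 8.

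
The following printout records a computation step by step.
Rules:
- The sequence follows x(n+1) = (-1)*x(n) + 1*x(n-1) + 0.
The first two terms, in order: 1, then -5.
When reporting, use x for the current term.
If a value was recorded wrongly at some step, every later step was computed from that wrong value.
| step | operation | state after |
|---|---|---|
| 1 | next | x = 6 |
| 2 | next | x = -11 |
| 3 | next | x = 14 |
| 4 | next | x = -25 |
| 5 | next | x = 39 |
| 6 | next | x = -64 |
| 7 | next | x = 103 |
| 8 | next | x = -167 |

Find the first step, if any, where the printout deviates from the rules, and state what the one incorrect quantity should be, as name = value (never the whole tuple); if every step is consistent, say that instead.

step 3, x = 17

step 1: x = -1*(-5) + (1)*(1) + (0) = 6 -> in agreement
step 2: x = -1*(6) + (1)*(-5) + (0) = -11 -> confirmed correct
step 3: x = -1*(-11) + (1)*(6) + (0) = 17 -> the printout disagrees here
Conclusion: step 3 carries the first error; the entry should be x = 17.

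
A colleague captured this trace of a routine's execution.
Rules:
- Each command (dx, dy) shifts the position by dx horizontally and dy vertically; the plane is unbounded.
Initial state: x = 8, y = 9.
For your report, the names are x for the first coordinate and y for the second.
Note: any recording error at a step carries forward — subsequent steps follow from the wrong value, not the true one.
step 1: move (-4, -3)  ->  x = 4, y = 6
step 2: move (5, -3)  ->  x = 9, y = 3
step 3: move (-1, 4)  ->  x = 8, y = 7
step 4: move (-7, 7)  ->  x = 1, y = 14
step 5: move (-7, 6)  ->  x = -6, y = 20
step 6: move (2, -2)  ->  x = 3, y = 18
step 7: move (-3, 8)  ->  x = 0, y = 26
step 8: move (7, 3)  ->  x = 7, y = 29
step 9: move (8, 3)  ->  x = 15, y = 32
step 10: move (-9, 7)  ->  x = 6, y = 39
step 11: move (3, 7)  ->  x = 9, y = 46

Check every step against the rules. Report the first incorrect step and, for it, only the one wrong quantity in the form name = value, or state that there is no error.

Recomputing the run from the initial state:
step 1: x = 4, y = 6
step 2: x = 9, y = 3
step 3: x = 8, y = 7
step 4: x = 1, y = 14
step 5: x = -6, y = 20
step 6: x = -4, y = 18
step 7: x = -7, y = 26
step 8: x = 0, y = 29
step 9: x = 8, y = 32
step 10: x = -1, y = 39
step 11: x = 2, y = 46
The first disagreement with the trace is at step 6, where the value should be x = -4.

step 6, x = -4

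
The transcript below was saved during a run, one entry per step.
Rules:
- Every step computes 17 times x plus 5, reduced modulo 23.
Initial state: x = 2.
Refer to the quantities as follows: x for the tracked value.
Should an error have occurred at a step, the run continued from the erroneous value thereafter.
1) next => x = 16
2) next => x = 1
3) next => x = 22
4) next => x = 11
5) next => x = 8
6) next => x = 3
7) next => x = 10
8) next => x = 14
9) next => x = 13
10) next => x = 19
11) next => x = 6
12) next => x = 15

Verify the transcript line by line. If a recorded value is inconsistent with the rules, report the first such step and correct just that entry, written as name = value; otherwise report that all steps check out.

no error

Recomputing the run from the initial state:
step 1: x = 16
step 2: x = 1
step 3: x = 22
step 4: x = 11
step 5: x = 8
step 6: x = 3
step 7: x = 10
step 8: x = 14
step 9: x = 13
step 10: x = 19
step 11: x = 6
step 12: x = 15
This matches the transcript at every step.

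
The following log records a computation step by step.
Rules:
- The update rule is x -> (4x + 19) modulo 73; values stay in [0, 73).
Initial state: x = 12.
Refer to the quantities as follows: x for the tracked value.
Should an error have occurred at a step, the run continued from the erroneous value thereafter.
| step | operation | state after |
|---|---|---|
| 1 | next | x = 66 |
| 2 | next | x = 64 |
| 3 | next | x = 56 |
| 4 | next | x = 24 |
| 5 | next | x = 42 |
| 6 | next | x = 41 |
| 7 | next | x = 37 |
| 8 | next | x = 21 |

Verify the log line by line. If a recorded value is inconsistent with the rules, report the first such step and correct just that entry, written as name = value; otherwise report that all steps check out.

Recomputing the run from the initial state:
step 1: x = 67
step 2: x = 68
step 3: x = 72
step 4: x = 15
step 5: x = 6
step 6: x = 43
step 7: x = 45
step 8: x = 53
The first disagreement with the log is at step 1, where the value should be x = 67.

step 1, x = 67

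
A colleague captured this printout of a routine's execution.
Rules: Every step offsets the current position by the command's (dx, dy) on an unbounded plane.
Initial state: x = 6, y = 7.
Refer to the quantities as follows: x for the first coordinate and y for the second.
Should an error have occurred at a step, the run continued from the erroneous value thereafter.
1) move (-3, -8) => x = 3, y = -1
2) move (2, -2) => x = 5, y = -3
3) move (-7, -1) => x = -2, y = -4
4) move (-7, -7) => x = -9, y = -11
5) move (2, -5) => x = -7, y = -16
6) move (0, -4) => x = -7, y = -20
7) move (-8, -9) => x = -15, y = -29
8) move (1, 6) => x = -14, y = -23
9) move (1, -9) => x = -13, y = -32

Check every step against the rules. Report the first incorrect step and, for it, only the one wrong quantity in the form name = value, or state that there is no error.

1. x = 6 + (-3) = 3, y = 7 + (-8) = -1 (same as recorded)
2. x = 3 + (2) = 5, y = -1 + (-2) = -3 (exactly as logged)
3. x = 5 + (-7) = -2, y = -3 + (-1) = -4 (consistent with the printout)
4. x = -2 + (-7) = -9, y = -4 + (-7) = -11 (confirmed correct)
5. x = -9 + (2) = -7, y = -11 + (-5) = -16 (confirmed correct)
6. x = -7 + (0) = -7, y = -16 + (-4) = -20 (same as recorded)
7. x = -7 + (-8) = -15, y = -20 + (-9) = -29 (matches)
8. x = -15 + (1) = -14, y = -29 + (6) = -23 (checks out)
9. x = -14 + (1) = -13, y = -23 + (-9) = -32 (in agreement)
Each recorded entry agrees with the recomputation.

no error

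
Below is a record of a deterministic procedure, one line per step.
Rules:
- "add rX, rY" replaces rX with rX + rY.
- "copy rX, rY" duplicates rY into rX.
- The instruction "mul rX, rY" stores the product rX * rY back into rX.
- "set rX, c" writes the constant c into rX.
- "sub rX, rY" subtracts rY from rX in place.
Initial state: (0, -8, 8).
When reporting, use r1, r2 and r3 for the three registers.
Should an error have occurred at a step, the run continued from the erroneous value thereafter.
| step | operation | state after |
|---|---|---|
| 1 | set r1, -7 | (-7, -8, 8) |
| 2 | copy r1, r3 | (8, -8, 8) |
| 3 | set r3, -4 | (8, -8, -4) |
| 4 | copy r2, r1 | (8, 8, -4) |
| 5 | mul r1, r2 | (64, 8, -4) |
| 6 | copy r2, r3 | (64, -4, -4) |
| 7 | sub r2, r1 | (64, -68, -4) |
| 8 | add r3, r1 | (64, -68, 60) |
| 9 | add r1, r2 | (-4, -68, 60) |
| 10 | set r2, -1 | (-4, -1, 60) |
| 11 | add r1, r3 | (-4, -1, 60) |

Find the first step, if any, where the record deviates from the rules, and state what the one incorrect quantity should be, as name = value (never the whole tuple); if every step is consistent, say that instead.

Step 1: r1 = -7 — no discrepancy.
Step 2: r1 = 8 — matches.
Step 3: r3 = -4 — exactly as logged.
Step 4: r2 = 8 — in agreement.
Step 5: r1 = 8 * 8 = 64 — same as recorded.
Step 6: r2 = -4 — verified.
Step 7: r2 = -4 - 64 = -68 — checks out.
Step 8: r3 = -4 + 64 = 60 — in agreement.
Step 9: r1 = 64 + -68 = -4 — checks out.
Step 10: r2 = -1 — checks out.
Step 11: r1 = -4 + 60 = 56 — not what was recorded.
The audit stops at step 11: the recorded entry is wrong and should be r1 = 56.

step 11, r1 = 56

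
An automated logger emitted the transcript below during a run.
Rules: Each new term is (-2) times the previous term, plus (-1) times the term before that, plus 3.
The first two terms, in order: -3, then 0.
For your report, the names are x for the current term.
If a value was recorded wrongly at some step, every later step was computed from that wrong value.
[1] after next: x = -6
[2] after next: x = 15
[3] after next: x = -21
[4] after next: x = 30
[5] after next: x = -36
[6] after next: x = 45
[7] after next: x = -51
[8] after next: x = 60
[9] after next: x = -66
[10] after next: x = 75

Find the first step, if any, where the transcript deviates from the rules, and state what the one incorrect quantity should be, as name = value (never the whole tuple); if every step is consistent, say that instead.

1. x = -2*(0) + (-1)*(-3) + (3) = 6 (this is not what the transcript shows)
First incorrect step: 1; the correct value is x = 6.

step 1, x = 6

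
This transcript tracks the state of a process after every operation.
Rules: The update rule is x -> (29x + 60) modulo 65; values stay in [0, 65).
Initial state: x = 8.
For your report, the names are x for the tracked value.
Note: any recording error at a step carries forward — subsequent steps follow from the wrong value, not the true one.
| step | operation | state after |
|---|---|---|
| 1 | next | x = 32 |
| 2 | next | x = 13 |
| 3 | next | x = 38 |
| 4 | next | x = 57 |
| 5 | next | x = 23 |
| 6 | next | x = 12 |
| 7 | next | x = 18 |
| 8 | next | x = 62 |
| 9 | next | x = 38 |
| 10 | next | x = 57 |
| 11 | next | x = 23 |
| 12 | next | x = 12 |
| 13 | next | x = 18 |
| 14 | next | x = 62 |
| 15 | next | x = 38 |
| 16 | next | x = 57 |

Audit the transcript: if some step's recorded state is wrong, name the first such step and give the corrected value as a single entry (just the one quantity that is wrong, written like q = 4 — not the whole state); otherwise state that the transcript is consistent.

1. x = (29*8 + 60) mod 65 = 32 (checks out)
2. x = (29*32 + 60) mod 65 = 13 (checks out)
3. x = (29*13 + 60) mod 65 = 47 (the entry is off here)
First deviation found at step 3; the corrected entry is x = 47.

step 3, x = 47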